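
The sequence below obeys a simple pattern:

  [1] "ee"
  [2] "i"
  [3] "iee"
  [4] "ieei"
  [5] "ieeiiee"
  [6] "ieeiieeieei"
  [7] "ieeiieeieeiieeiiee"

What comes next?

Each term (from the third on) is the previous term followed by the one before it: term 3 = i·ee = iee.
The next term joins ieeiieeieeiieeiiee and ieeiieeieei.

ieeiieeieeiieeiieeieeiieeieei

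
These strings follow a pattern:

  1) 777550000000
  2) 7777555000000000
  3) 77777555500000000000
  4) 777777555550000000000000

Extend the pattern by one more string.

Term n consists of n 7's, followed by n-1 5's, followed by 2n+1 0's, where the shown terms are n = 3, 4, 5, 6.
Setting n = 7 gives 7, 6, 15 characters in each block.

7777777555555000000000000000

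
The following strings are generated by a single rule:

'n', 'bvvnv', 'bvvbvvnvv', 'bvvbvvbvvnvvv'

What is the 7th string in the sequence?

bvvbvvbvvbvvbvvbvvnvvvvvv

s(k+1) = bvv·s(k)·v, so each term gains bvv as a prefix and v as a suffix.
From bvvbvvbvvnvvv, 3 further steps: bvvbvvbvvnvvv → bvvbvvbvvbvvnvvvv → bvvbvvbvvbvvbvvnvvvvv → (answer).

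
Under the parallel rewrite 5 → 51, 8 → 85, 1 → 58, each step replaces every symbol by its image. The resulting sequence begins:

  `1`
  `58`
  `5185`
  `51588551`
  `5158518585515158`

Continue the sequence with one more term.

Rewriting the 16 symbols of 5158518585515158 one by one yields 51 58 51 85 51 58 85 51 85 51 51 58 51 58 51 85; concatenated:

51585185515885518551515851585185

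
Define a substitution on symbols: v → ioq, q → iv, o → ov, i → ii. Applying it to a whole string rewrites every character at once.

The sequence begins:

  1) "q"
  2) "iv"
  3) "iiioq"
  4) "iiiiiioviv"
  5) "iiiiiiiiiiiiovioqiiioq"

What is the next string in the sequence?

Replace each of the 22 characters of iiiiiiiiiiiiovioqiiioq in place — ii ii ii ii ii ii ii ii ii ii ii ii ov ioq ii ov iv ii ii ii ov iv — and concatenate.

iiiiiiiiiiiiiiiiiiiiiiiiovioqiioviviiiiiioviv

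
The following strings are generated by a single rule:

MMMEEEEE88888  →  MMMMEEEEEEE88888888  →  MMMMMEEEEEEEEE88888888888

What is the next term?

MMMMMMEEEEEEEEEEE88888888888888

Reading off run lengths: M runs 3, 4, 5; E runs 5, 7, 9; 8 runs 5, 8, 11 — each is linear in n, where the shown terms are n = 2, 3, 4.
Setting n = 5 gives 6, 11, 14 characters in each block.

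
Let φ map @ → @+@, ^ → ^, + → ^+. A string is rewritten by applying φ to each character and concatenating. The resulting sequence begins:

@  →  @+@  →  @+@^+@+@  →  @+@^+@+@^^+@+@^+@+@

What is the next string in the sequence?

@+@^+@+@^^+@+@^+@+@^^^+@+@^+@+@^^+@+@^+@+@

Replace each of the 19 characters of @+@^+@+@^^+@+@^+@+@ in place — @+@ ^+ @+@ ^ ^+ @+@ ^+ @+@ ^ ^ ^+ @+@ ^+ @+@ ^ ^+ @+@ ^+ @+@ — and concatenate.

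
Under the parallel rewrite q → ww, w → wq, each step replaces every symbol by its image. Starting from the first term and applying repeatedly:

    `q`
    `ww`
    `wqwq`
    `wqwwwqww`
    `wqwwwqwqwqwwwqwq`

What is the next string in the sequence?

wqwwwqwqwqwwwqwwwqwwwqwqwqwwwqww

Replace each of the 16 characters of wqwwwqwqwqwwwqwq in place — wq ww wq wq wq ww wq ww wq ww wq wq wq ww wq ww — and concatenate.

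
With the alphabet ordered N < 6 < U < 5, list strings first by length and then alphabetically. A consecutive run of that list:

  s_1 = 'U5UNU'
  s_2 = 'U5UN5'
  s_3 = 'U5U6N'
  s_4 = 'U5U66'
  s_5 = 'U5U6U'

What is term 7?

Advancing 2 positions from U5U6U through U5U6U → U5U65 reaches term 7.

U5UUN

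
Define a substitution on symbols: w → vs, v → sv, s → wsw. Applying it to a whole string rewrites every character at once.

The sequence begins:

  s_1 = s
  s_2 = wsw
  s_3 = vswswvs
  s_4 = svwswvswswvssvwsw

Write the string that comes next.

wswsvvswswvssvwswvswswvssvwswwswsvvswswvs

Replace each of the 17 characters of svwswvswswvssvwsw in place — wsw sv vs wsw vs sv wsw vs wsw vs sv wsw wsw sv vs wsw vs — and concatenate.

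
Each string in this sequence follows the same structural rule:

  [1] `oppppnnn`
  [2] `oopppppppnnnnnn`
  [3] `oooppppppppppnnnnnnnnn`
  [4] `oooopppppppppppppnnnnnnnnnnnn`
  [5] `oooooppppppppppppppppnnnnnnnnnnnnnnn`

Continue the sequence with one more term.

Term n consists of n o's, followed by 3n+1 p's, followed by 3n n's (n = 1, 2, …).
At n = 6 the blocks have lengths 6, 19, 18.

oooooopppppppppppppppppppnnnnnnnnnnnnnnnnnn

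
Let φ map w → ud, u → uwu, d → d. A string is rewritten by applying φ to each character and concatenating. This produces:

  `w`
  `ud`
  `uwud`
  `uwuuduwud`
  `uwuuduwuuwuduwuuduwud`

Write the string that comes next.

Rewriting the 21 symbols of uwuuduwuuwuduwuuduwud one by one yields uwu ud uwu uwu d uwu ud uwu uwu ud uwu d uwu ud uwu uwu d uwu ud uwu d; concatenated:

uwuuduwuuwuduwuuduwuuwuuduwuduwuuduwuuwuduwuuduwud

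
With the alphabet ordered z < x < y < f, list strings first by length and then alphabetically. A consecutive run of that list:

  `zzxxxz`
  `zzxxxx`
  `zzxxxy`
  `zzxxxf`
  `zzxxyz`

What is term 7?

zzxxyy

Stepping forward 2 times from zzxxyz: zzxxyz → zzxxyx, then the target.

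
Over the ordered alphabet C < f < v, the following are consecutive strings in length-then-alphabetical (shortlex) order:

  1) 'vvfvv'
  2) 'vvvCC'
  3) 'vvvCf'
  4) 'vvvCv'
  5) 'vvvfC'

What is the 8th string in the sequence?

vvvvC

Continuing the enumeration 3 steps past vvvfC: vvvfC → vvvff → vvvfv → (answer).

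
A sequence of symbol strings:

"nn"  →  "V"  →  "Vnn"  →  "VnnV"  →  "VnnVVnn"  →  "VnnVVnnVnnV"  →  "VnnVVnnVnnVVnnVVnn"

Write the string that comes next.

VnnVVnnVnnVVnnVVnnVnnVVnnVnnV

From term 3 onward, concatenate the last term with the second-to-last: V·nn = Vnn, Vnn·V = VnnV, …
So term 8 is VnnVVnnVnnVVnnVVnn·VnnVVnnVnnV.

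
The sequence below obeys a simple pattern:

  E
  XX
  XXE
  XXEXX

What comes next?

This is a Fibonacci-style word recurrence s(k) = s(k−1)·s(k−2): e.g. XX·E = XXE.
The next term joins XXEXX and XXE.

XXEXXXXE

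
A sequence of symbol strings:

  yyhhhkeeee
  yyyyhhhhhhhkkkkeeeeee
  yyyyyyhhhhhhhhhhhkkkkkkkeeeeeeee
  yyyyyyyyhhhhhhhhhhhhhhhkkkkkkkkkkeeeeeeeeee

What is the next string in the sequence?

yyyyyyyyyyhhhhhhhhhhhhhhhhhhhkkkkkkkkkkkkkeeeeeeeeeeee

Reading off run lengths: y runs 2, 4, 6, 8; h runs 3, 7, 11, 15; k runs 1, 4, 7, 10; e runs 4, 6, 8, 10 — each is linear in n (n = 1, 2, …).
Setting n = 5 gives 10, 19, 13, 12 characters in each block.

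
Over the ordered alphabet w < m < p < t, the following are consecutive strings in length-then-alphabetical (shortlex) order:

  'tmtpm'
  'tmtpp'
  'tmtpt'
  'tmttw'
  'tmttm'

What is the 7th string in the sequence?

Stepping forward 2 times from tmttm: tmttm → tmttp, then the target.

tmttt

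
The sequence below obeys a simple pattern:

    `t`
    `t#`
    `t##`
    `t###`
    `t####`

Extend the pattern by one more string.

Every step adds # to the end: s(k+1) = s(k)·#.
One more step from t#### gives the answer.

t#####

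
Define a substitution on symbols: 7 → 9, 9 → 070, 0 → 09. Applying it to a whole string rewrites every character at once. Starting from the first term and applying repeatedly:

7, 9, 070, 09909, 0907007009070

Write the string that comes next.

Replace each of the 13 characters of 0907007009070 in place — 09 070 09 9 09 09 9 09 09 070 09 9 09 — and concatenate.

0907009909099090907009909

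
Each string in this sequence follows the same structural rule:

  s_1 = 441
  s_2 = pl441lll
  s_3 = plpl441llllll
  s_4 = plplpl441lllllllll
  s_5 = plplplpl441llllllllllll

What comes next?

plplplplpl441lllllllllllllll

Every step adds pl to the front and lll to the end of the previous string.
One more step from plplplpl441llllllllllll gives the answer.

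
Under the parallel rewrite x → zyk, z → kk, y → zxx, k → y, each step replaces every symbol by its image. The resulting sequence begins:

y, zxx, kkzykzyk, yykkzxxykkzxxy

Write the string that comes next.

Rewriting the 14 symbols of yykkzxxykkzxxy one by one yields zxx zxx y y kk zyk zyk zxx y y kk zyk zyk zxx; concatenated:

zxxzxxyykkzykzykzxxyykkzykzykzxx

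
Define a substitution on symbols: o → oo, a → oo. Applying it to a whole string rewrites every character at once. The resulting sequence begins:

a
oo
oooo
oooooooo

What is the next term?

Rewriting each symbol of oooooooo: o→oo, o→oo, o→oo, o→oo, o→oo, o→oo, o→oo, o→oo, which concatenates to oo oo oo oo oo oo oo oo.

oooooooooooooooo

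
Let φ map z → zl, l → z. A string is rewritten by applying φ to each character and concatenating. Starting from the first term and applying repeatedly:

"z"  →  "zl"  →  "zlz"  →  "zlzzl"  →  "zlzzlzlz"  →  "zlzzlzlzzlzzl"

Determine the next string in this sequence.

zlzzlzlzzlzzlzlzzlzlz

Applying the rule to each of the 13 symbols of zlzzlzlzzlzzl gives the pieces zl z zl zl z zl z zl zl z zl zl z, which concatenate to the answer.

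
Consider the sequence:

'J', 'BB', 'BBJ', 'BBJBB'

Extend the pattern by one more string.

This is a Fibonacci-style word recurrence s(k) = s(k−1)·s(k−2): e.g. BB·J = BBJ.
The next term joins BBJBB and BBJ.

BBJBBBBJ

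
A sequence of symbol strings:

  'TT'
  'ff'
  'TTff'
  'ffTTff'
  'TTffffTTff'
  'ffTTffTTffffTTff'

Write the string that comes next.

This is a Fibonacci-style word recurrence s(k) = s(k−2)·s(k−1): e.g. TT·ff = TTff.
So term 7 is TTffffTTff·ffTTffTTffffTTff.

TTffffTTffffTTffTTffffTTff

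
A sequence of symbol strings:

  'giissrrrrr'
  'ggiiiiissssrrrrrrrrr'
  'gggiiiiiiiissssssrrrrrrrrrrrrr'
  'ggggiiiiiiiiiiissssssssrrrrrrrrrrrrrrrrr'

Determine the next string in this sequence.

gggggiiiiiiiiiiiiiissssssssssrrrrrrrrrrrrrrrrrrrrr

Reading off run lengths: g runs 1, 2, 3, 4; i runs 2, 5, 8, 11; s runs 2, 4, 6, 8; r runs 5, 9, 13, 17 — each is linear in n (n = 1, 2, …).
At n = 5 the blocks have lengths 5, 14, 10, 21.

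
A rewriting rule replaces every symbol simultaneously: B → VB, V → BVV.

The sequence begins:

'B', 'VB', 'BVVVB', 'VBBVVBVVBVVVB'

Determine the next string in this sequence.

φ(VBBVVBVVBVVVB) expands symbol-by-symbol to BVV VB VB BVV BVV VB BVV BVV VB BVV BVV BVV VB; joining the 13 pieces gives the next term.

BVVVBVBBVVBVVVBBVVBVVVBBVVBVVBVVVB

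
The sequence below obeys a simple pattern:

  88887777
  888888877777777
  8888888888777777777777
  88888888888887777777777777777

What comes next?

888888888888888877777777777777777777

The n-th term is 3n+1 8's then 4n 7's (n = 1, 2, …).
For the next term, n = 5, so the run lengths are 16, 20.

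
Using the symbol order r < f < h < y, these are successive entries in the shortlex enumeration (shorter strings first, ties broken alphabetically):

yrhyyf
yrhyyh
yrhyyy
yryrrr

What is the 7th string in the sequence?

Advancing 3 positions from yryrrr through yryrrr → yryrrf → yryrrh reaches term 7.

yryrry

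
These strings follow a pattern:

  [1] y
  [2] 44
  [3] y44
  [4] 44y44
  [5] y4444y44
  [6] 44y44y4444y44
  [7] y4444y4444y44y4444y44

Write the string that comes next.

44y44y4444y44y4444y4444y44y4444y44

Each term (from the third on) is the two preceding terms concatenated in order: term 3 = y·44 = y44.
The next term joins 44y44y4444y44 and y4444y4444y44y4444y44.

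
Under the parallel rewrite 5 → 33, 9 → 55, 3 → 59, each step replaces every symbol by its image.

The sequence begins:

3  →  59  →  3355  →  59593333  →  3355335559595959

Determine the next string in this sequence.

Rewriting the 16 symbols of 3355335559595959 one by one yields 59 59 33 33 59 59 33 33 33 55 33 55 33 55 33 55; concatenated:

59593333595933333355335533553355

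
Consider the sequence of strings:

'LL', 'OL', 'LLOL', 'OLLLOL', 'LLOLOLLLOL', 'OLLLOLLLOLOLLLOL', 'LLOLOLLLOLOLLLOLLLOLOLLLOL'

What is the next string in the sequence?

OLLLOLLLOLOLLLOLLLOLOLLLOLOLLLOLLLOLOLLLOL

From term 3 onward, concatenate the second-to-last term with the last: LL·OL = LLOL, OL·LLOL = OLLLOL, …
Continuing: OLLLOLLLOLOLLLOL · LLOLOLLLOLOLLLOLLLOLOLLLOL gives term 8.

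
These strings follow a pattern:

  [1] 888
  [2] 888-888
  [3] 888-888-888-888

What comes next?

s(k+1) = s(k)·-·s(k) — each term doubles the last with '-' between the halves.
One more doubling of 888-888-888-888 gives the answer.

888-888-888-888-888-888-888-888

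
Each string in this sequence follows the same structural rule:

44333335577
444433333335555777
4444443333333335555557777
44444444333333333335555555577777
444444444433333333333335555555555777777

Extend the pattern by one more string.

4444444444443333333333333335555555555557777777

Term n consists of 2n 4's, followed by 2n+3 3's, followed by 2n 5's, followed by n+1 7's (n = 1, 2, …).
At n = 6 the blocks have lengths 12, 15, 12, 7.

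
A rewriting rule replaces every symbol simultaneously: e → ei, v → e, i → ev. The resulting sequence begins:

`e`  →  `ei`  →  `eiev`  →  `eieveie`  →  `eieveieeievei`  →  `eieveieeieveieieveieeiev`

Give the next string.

eieveieeieveieieveieeieveieveieeieveieieveie

Applying the rule to each of the 24 symbols of eieveieeieveieieveieeiev gives the pieces ei ev ei e ei ev ei ei ev ei e ei ev ei ev ei e ei ev ei ei ev ei e, which concatenate to the answer.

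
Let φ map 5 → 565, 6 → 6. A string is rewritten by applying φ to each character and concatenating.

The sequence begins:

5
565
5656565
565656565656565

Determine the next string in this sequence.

Rewriting the 15 symbols of 565656565656565 one by one yields 565 6 565 6 565 6 565 6 565 6 565 6 565 6 565; concatenated:

5656565656565656565656565656565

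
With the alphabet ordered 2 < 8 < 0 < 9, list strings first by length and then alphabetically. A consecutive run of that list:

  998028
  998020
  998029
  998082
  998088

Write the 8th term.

Stepping forward 3 times from 998088: 998088 → 998080 → 998089, then the target.

998002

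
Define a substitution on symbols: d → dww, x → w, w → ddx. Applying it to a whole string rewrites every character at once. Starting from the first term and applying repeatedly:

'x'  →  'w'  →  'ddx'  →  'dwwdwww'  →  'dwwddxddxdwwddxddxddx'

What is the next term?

φ(dwwddxddxdwwddxddxddx) expands symbol-by-symbol to dww ddx ddx dww dww w dww dww w dww ddx ddx dww dww w dww dww w dww dww w; joining the 21 pieces gives the next term.

dwwddxddxdwwdwwwdwwdwwwdwwddxddxdwwdwwwdwwdwwwdwwdwww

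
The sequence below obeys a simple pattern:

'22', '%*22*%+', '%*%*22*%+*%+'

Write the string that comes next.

Every step adds %* to the front and *%+ to the end of the previous string.
One more step from %*%*22*%+*%+ gives the answer.

%*%*%*22*%+*%+*%+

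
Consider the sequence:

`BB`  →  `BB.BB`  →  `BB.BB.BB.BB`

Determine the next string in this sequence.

Every step duplicates the string with '.' between the halves.
Doubling BB.BB.BB.BB with '.' between the halves:

BB.BB.BB.BB.BB.BB.BB.BB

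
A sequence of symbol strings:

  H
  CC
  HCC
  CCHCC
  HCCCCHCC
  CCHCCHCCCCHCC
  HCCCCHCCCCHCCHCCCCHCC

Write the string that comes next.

Each term (from the third on) is the two preceding terms concatenated in order: term 3 = H·CC = HCC.
The next term joins CCHCCHCCCCHCC and HCCCCHCCCCHCCHCCCCHCC.

CCHCCHCCCCHCCHCCCCHCCCCHCCHCCCCHCC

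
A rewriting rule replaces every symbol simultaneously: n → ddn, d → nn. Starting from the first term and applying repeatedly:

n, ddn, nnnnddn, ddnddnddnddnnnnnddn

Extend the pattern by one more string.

φ(ddnddnddnddnnnnnddn) expands symbol-by-symbol to nn nn ddn nn nn ddn nn nn ddn nn nn ddn ddn ddn ddn ddn nn nn ddn; joining the 19 pieces gives the next term.

nnnnddnnnnnddnnnnnddnnnnnddnddnddnddnddnnnnnddn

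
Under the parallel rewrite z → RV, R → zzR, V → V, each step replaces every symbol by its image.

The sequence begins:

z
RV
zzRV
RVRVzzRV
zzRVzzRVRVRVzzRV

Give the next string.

RVRVzzRVRVRVzzRVzzRVzzRVRVRVzzRV

Replace each of the 16 characters of zzRVzzRVRVRVzzRV in place — RV RV zzR V RV RV zzR V zzR V zzR V RV RV zzR V — and concatenate.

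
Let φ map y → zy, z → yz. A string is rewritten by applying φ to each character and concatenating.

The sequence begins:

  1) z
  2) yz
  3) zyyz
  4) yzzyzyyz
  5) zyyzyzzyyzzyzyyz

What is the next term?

Rewriting the 16 symbols of zyyzyzzyyzzyzyyz one by one yields yz zy zy yz zy yz yz zy zy yz yz zy yz zy zy yz; concatenated:

yzzyzyyzzyyzyzzyzyyzyzzyyzzyzyyz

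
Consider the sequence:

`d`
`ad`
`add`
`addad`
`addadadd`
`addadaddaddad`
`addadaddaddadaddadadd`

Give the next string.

addadaddaddadaddadaddaddadaddaddad

This is a Fibonacci-style word recurrence s(k) = s(k−1)·s(k−2): e.g. ad·d = add.
So term 8 is addadaddaddadaddadadd·addadaddaddad.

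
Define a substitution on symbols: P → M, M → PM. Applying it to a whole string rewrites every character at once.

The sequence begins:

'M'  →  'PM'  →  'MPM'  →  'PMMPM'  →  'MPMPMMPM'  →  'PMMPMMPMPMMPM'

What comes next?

Applying the rule to each of the 13 symbols of PMMPMMPMPMMPM gives the pieces M PM PM M PM PM M PM M PM PM M PM, which concatenate to the answer.

MPMPMMPMPMMPMMPMPMMPM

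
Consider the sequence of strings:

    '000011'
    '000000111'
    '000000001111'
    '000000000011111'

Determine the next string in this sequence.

Term n consists of 2n 0's, followed by n 1's, where the shown terms are n = 2, 3, 4, 5.
For the next term, n = 6, so the run lengths are 12, 6.

000000000000111111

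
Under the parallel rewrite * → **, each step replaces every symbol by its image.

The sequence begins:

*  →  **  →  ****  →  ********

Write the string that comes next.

Expanding ********: *→**, *→**, *→**, *→**, *→**, *→**, *→**, *→**. Concatenated: ** ** ** ** ** ** ** **.

****************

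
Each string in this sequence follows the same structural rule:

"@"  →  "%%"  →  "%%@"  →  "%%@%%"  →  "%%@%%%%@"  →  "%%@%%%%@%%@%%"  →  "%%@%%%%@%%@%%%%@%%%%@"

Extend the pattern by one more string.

%%@%%%%@%%@%%%%@%%%%@%%@%%%%@%%@%%

Each term (from the third on) is the previous term followed by the one before it: term 3 = %%·@ = %%@.
So term 8 is %%@%%%%@%%@%%%%@%%%%@·%%@%%%%@%%@%%.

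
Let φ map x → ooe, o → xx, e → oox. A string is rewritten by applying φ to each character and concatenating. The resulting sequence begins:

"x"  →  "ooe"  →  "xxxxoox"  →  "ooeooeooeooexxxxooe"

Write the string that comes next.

xxxxooxxxxxooxxxxxooxxxxxooxooeooeooeooexxxxoox

Replace each of the 19 characters of ooeooeooeooexxxxooe in place — xx xx oox xx xx oox xx xx oox xx xx oox ooe ooe ooe ooe xx xx oox — and concatenate.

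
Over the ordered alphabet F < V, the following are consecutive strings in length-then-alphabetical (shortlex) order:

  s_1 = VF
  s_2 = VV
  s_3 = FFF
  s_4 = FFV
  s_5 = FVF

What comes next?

The successor of FVF increments the rightmost position that isn't already V and resets every position after it to F.

FVV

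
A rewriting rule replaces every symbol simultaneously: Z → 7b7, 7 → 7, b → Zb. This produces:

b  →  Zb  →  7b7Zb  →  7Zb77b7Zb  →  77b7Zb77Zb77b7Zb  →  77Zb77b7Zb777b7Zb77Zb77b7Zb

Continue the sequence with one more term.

φ(77Zb77b7Zb777b7Zb77Zb77b7Zb) expands symbol-by-symbol to 7 7 7b7 Zb 7 7 Zb 7 7b7 Zb 7 7 7 Zb 7 7b7 Zb 7 7 7b7 Zb 7 7 Zb 7 7b7 Zb; joining the 27 pieces gives the next term.

777b7Zb77Zb77b7Zb777Zb77b7Zb777b7Zb77Zb77b7Zb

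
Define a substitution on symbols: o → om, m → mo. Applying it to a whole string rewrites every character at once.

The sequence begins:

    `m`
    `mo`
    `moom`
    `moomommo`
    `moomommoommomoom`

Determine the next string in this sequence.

moomommoommomoomommomoommoomommo

Applying the rule to each of the 16 symbols of moomommoommomoom gives the pieces mo om om mo om mo mo om om mo mo om mo om om mo, which concatenate to the answer.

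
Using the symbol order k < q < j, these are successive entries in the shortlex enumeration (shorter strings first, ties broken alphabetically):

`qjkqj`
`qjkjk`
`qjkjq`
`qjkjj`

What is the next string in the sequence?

qjqkk

Find the rightmost character of qjkjj below j, bump it to the next letter, and reset everything to its right to k.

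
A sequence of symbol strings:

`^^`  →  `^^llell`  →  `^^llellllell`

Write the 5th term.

^^llellllellllellllell

Every step adds llell to the end: s(k+1) = s(k)·llell.
From ^^llellllell, 2 further steps: ^^llellllell → ^^llellllellllell → (answer).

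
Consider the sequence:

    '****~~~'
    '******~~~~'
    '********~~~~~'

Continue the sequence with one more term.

Term n consists of 2n *'s, followed by n+1 ~'s, where the shown terms are n = 2, 3, 4.
For the next term, n = 5, so the run lengths are 10, 6.

**********~~~~~~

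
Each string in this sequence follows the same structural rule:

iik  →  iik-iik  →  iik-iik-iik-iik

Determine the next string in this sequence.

iik-iik-iik-iik-iik-iik-iik-iik

Every step duplicates the string with '-' between the halves.
So the next term is two copies of iik-iik-iik-iik with '-' between the halves.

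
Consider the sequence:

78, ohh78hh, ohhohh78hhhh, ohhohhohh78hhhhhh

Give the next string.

Each term wraps the previous one in ohh on the left and hh on the right.
So the next term is ohh·ohhohhohh78hhhhhh·hh.

ohhohhohhohh78hhhhhhhh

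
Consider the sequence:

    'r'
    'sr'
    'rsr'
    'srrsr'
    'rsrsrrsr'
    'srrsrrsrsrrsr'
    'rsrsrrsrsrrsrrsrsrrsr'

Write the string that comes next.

srrsrrsrsrrsrrsrsrrsrsrrsrrsrsrrsr

This is a Fibonacci-style word recurrence s(k) = s(k−2)·s(k−1): e.g. r·sr = rsr.
So term 8 is srrsrrsrsrrsr·rsrsrrsrsrrsrrsrsrrsr.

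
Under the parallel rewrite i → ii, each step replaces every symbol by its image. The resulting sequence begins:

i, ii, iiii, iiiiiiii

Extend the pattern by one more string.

Apply φ to iiiiiiii symbol by symbol: i→ii, i→ii, i→ii, i→ii, i→ii, i→ii, i→ii, i→ii; joined: ii ii ii ii ii ii ii ii.

iiiiiiiiiiiiiiii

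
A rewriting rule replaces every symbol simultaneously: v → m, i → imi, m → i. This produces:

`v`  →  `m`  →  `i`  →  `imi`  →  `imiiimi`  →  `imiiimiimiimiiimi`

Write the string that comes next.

imiiimiimiimiiimiimiiimiimiiimiimiimiiimi

Replace each of the 17 characters of imiiimiimiimiiimi in place — imi i imi imi imi i imi imi i imi imi i imi imi imi i imi — and concatenate.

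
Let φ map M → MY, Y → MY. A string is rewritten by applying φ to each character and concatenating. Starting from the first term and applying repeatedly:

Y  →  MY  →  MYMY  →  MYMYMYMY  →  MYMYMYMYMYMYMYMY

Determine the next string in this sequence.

MYMYMYMYMYMYMYMYMYMYMYMYMYMYMYMY

Replace each of the 16 characters of MYMYMYMYMYMYMYMY in place — MY MY MY MY MY MY MY MY MY MY MY MY MY MY MY MY — and concatenate.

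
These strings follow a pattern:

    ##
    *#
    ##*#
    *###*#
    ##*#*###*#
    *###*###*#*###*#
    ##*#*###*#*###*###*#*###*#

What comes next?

Each term (from the third on) is the two preceding terms concatenated in order: term 3 = ##·*# = ##*#.
Continuing: *###*###*#*###*# · ##*#*###*#*###*###*#*###*# gives term 8.

*###*###*#*###*###*#*###*#*###*###*#*###*#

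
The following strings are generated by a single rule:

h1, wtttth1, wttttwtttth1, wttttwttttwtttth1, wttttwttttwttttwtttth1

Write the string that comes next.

Every step adds wtttt at the front: s(k+1) = wtttt·s(k).
One more step from wttttwttttwttttwtttth1 gives the answer.

wttttwttttwttttwttttwtttth1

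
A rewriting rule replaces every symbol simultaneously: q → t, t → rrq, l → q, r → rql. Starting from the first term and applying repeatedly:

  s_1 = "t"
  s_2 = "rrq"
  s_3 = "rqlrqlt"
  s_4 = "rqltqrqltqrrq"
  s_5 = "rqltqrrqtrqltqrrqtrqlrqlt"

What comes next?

Replace each of the 25 characters of rqltqrrqtrqltqrrqtrqlrqlt in place — rql t q rrq t rql rql t rrq rql t q rrq t rql rql t rrq rql t q rql t q rrq — and concatenate.

rqltqrrqtrqlrqltrrqrqltqrrqtrqlrqltrrqrqltqrqltqrrq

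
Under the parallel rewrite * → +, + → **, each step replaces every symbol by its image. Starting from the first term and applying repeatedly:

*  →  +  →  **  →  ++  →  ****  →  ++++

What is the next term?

********

Apply φ to ++++ symbol by symbol: +→**, +→**, +→**, +→**; joined: ** ** ** **.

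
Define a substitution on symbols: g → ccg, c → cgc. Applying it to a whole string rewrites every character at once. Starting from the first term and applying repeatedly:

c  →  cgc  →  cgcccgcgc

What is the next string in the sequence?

cgcccgcgccgccgcccgcgcccgcgc

Expanding cgcccgcgc: c→cgc, g→ccg, c→cgc, c→cgc, c→cgc, g→ccg, c→cgc, g→ccg, c→cgc. Concatenated: cgc ccg cgc cgc cgc ccg cgc ccg cgc.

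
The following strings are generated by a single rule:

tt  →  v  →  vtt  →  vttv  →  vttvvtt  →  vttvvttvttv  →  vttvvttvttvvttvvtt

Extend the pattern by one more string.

vttvvttvttvvttvvttvttvvttvttv

This is a Fibonacci-style word recurrence s(k) = s(k−1)·s(k−2): e.g. v·tt = vtt.
So term 8 is vttvvttvttvvttvvtt·vttvvttvttv.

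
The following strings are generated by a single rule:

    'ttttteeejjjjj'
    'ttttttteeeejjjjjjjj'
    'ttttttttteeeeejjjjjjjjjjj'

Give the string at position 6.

ttttttttttttttteeeeeeeejjjjjjjjjjjjjjjjjjjj

The n-th term is 2n+1 t's then n+1 e's then 3n-1 j's, where the shown terms are n = 2, 3, 4.
For term 6, n = 7, so the run lengths are 15, 8, 20.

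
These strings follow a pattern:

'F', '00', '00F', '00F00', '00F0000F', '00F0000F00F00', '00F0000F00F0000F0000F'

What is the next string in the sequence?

00F0000F00F0000F0000F00F0000F00F00

Each term (from the third on) is the previous term followed by the one before it: term 3 = 00·F = 00F.
So term 8 is 00F0000F00F0000F0000F·00F0000F00F00.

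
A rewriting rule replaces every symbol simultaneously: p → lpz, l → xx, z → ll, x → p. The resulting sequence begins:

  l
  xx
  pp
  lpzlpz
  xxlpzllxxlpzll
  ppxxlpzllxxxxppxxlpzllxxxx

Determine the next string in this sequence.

lpzlpzppxxlpzllxxxxpppplpzlpzppxxlpzllxxxxpppp

Applying the rule to each of the 26 symbols of ppxxlpzllxxxxppxxlpzllxxxx gives the pieces lpz lpz p p xx lpz ll xx xx p p p p lpz lpz p p xx lpz ll xx xx p p p p, which concatenate to the answer.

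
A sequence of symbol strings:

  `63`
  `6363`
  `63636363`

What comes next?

Every step duplicates the string.
Doubling 63636363:

6363636363636363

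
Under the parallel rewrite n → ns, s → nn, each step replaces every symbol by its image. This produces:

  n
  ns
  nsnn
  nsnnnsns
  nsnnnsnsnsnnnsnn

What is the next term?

Applying the rule to each of the 16 symbols of nsnnnsnsnsnnnsnn gives the pieces ns nn ns ns ns nn ns nn ns nn ns ns ns nn ns ns, which concatenate to the answer.

nsnnnsnsnsnnnsnnnsnnnsnsnsnnnsns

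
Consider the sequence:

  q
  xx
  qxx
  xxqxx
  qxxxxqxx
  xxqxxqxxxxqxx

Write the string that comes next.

From term 3 onward, concatenate the second-to-last term with the last: q·xx = qxx, xx·qxx = xxqxx, …
Continuing: qxxxxqxx · xxqxxqxxxxqxx gives term 7.

qxxxxqxxxxqxxqxxxxqxx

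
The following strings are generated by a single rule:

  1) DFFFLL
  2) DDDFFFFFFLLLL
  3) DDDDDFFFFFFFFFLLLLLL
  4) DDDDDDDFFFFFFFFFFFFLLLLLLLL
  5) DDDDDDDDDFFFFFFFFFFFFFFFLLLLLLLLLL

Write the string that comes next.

Reading off run lengths: D runs 1, 3, 5, 7, 9; F runs 3, 6, 9, 12, 15; L runs 2, 4, 6, 8, 10 — each is linear in n (n = 1, 2, …).
At n = 6 the blocks have lengths 11, 18, 12.

DDDDDDDDDDDFFFFFFFFFFFFFFFFFFLLLLLLLLLLLL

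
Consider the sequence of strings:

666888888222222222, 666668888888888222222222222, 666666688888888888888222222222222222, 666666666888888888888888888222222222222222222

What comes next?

The n-th term is 2n-1 6's then 4n-2 8's then 3n+3 2's, where the shown terms are n = 2, 3, 4, 5.
For the next term, n = 6, so the run lengths are 11, 22, 21.

666666666668888888888888888888888222222222222222222222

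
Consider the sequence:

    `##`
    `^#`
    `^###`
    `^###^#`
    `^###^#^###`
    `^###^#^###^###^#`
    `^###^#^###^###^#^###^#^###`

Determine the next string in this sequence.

Each term (from the third on) is the previous term followed by the one before it: term 3 = ^#·## = ^###.
Continuing: ^###^#^###^###^#^###^#^### · ^###^#^###^###^# gives term 8.

^###^#^###^###^#^###^#^###^###^#^###^###^#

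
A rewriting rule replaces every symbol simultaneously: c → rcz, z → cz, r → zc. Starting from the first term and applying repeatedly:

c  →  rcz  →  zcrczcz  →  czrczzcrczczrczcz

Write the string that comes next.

rczczzcrczczczrczzcrczczrczczzcrczczrczcz

Applying the rule to each of the 17 symbols of czrczzcrczczrczcz gives the pieces rcz cz zc rcz cz cz rcz zc rcz cz rcz cz zc rcz cz rcz cz, which concatenate to the answer.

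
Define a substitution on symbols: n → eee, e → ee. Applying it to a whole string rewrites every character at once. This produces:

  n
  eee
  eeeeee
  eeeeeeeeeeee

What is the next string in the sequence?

eeeeeeeeeeeeeeeeeeeeeeee

Apply φ to eeeeeeeeeeee symbol by symbol: e→ee, e→ee, e→ee, e→ee, e→ee, e→ee, e→ee, e→ee, e→ee, e→ee, e→ee, e→ee; joined: ee ee ee ee ee ee ee ee ee ee ee ee.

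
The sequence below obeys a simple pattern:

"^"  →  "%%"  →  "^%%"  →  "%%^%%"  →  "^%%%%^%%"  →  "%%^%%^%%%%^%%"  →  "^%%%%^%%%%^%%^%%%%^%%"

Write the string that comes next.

Each term (from the third on) is the two preceding terms concatenated in order: term 3 = ^·%% = ^%%.
Continuing: %%^%%^%%%%^%% · ^%%%%^%%%%^%%^%%%%^%% gives term 8.

%%^%%^%%%%^%%^%%%%^%%%%^%%^%%%%^%%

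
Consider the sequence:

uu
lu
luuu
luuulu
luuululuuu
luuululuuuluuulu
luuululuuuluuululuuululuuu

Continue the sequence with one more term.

Each term (from the third on) is the previous term followed by the one before it: term 3 = lu·uu = luuu.
So term 8 is luuululuuuluuululuuululuuu·luuululuuuluuulu.

luuululuuuluuululuuululuuuluuululuuuluuulu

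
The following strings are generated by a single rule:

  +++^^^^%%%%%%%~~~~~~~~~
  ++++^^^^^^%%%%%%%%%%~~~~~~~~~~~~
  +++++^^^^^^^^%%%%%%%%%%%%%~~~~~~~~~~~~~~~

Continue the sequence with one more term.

++++++^^^^^^^^^^%%%%%%%%%%%%%%%%~~~~~~~~~~~~~~~~~~

The n-th term is n +'s then 2n-2 ^'s then 3n-2 %'s then 3n ~'s, where the shown terms are n = 3, 4, 5.
At n = 6 the blocks have lengths 6, 10, 16, 18.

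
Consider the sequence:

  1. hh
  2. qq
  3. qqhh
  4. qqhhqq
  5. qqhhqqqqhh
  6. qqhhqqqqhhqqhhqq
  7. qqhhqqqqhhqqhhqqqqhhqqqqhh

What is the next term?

From term 3 onward, concatenate the last term with the second-to-last: qq·hh = qqhh, qqhh·qq = qqhhqq, …
Continuing: qqhhqqqqhhqqhhqqqqhhqqqqhh · qqhhqqqqhhqqhhqq gives term 8.

qqhhqqqqhhqqhhqqqqhhqqqqhhqqhhqqqqhhqqhhqq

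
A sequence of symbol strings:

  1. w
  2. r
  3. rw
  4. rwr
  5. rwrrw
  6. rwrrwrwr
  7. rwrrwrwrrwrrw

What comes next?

rwrrwrwrrwrrwrwrrwrwr

From term 3 onward, concatenate the last term with the second-to-last: r·w = rw, rw·r = rwr, …
Continuing: rwrrwrwrrwrrw · rwrrwrwr gives term 8.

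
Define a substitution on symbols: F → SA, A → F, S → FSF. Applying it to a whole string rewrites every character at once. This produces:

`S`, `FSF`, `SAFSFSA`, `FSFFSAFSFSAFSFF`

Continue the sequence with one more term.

SAFSFSASAFSFFSAFSFSAFSFFSAFSFSASA

φ(FSFFSAFSFSAFSFF) expands symbol-by-symbol to SA FSF SA SA FSF F SA FSF SA FSF F SA FSF SA SA; joining the 15 pieces gives the next term.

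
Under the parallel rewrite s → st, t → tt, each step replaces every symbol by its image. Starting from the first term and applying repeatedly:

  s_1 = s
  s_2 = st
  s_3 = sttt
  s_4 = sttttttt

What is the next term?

Expanding sttttttt: s→st, t→tt, t→tt, t→tt, t→tt, t→tt, t→tt, t→tt. Concatenated: st tt tt tt tt tt tt tt.

sttttttttttttttt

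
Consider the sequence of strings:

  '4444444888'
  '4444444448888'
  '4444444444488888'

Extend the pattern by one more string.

Term n consists of 2n+1 4's, followed by n 8's, where the shown terms are n = 3, 4, 5.
For the next term, n = 6, so the run lengths are 13, 6.

4444444444444888888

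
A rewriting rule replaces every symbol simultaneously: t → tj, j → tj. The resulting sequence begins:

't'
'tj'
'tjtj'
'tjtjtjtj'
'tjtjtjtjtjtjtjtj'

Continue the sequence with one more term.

Rewriting the 16 symbols of tjtjtjtjtjtjtjtj one by one yields tj tj tj tj tj tj tj tj tj tj tj tj tj tj tj tj; concatenated:

tjtjtjtjtjtjtjtjtjtjtjtjtjtjtjtj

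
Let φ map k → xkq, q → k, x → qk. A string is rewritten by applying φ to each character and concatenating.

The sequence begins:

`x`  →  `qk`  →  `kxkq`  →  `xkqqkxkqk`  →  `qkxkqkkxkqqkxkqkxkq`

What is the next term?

Rewriting the 19 symbols of qkxkqkkxkqqkxkqkxkq one by one yields k xkq qk xkq k xkq xkq qk xkq k k xkq qk xkq k xkq qk xkq k; concatenated:

kxkqqkxkqkxkqxkqqkxkqkkxkqqkxkqkxkqqkxkqk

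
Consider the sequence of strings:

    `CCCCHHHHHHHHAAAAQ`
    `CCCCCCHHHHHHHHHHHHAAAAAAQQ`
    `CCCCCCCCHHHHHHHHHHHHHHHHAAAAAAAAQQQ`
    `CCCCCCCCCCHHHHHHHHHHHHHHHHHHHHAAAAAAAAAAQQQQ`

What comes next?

The n-th term is 2n C's then 4n H's then 2n A's then n-1 Q's, where the shown terms are n = 2, 3, 4, 5.
For the next term, n = 6, so the run lengths are 12, 24, 12, 5.

CCCCCCCCCCCCHHHHHHHHHHHHHHHHHHHHHHHHAAAAAAAAAAAAQQQQQ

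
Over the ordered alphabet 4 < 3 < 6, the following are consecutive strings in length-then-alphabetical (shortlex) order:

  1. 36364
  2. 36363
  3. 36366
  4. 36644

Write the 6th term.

36646

Continuing the enumeration 2 steps past 36644: 36644 → 36643 → (answer).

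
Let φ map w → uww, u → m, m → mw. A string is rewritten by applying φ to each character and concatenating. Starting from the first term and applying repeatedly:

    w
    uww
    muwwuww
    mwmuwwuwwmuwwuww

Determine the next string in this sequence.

Rewriting the 16 symbols of mwmuwwuwwmuwwuww one by one yields mw uww mw m uww uww m uww uww mw m uww uww m uww uww; concatenated:

mwuwwmwmuwwuwwmuwwuwwmwmuwwuwwmuwwuww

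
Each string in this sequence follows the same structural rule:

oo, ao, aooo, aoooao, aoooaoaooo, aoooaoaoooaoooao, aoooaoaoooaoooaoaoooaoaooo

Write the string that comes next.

aoooaoaoooaoooaoaoooaoaoooaoooaoaoooaoooao

Each term (from the third on) is the previous term followed by the one before it: term 3 = ao·oo = aooo.
The next term joins aoooaoaoooaoooaoaoooaoaooo and aoooaoaoooaoooao.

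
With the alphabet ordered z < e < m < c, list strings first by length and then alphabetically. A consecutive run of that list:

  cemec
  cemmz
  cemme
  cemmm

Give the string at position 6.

Continuing the enumeration 2 steps past cemmm: cemmm → cemmc → (answer).

cemcz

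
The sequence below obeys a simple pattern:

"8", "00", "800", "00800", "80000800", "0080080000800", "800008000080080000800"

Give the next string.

Each term (from the third on) is the two preceding terms concatenated in order: term 3 = 8·00 = 800.
So term 8 is 0080080000800·800008000080080000800.

0080080000800800008000080080000800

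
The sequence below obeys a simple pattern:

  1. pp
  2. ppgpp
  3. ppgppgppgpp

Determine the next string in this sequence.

s(k+1) = s(k)·g·s(k) — each term doubles the last with 'g' between the halves.
Doubling ppgppgppgpp with 'g' between the halves:

ppgppgppgppgppgppgppgpp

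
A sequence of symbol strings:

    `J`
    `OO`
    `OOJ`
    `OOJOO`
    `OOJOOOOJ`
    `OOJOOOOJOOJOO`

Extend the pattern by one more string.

Each term (from the third on) is the previous term followed by the one before it: term 3 = OO·J = OOJ.
The next term joins OOJOOOOJOOJOO and OOJOOOOJ.

OOJOOOOJOOJOOOOJOOOOJ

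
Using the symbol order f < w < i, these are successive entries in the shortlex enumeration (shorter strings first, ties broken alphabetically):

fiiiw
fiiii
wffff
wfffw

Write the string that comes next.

wfffi

The successor of wfffw increments the rightmost position that isn't already i and resets every position after it to f.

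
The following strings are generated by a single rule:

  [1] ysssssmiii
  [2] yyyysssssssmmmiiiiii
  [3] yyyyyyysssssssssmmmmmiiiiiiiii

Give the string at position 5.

Term n consists of 3n-2 y's, followed by 2n+3 s's, followed by 2n-1 m's, followed by 3n i's (n = 1, 2, …).
At n = 5 the blocks have lengths 13, 13, 9, 15.

yyyyyyyyyyyyysssssssssssssmmmmmmmmmiiiiiiiiiiiiiii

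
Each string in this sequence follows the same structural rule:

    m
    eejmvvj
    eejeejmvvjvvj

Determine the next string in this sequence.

eejeejeejmvvjvvjvvj

Every step adds eej to the front and vvj to the end of the previous string.
One more step from eejeejmvvjvvj gives the answer.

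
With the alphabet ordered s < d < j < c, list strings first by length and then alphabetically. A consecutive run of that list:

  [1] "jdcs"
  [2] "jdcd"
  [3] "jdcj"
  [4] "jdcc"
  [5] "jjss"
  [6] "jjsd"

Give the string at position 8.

jjsc

Advancing 2 positions from jjsd through jjsd → jjsj reaches term 8.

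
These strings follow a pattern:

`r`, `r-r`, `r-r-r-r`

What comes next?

s(k+1) = s(k)·-·s(k) — each term doubles the last with '-' between the halves.
Doubling r-r-r-r with '-' between the halves:

r-r-r-r-r-r-r-r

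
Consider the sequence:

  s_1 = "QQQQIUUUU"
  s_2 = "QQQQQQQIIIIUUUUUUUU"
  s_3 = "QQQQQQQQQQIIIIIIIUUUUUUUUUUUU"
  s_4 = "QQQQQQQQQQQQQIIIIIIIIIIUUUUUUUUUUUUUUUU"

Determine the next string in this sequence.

QQQQQQQQQQQQQQQQIIIIIIIIIIIIIUUUUUUUUUUUUUUUUUUUU

Term n consists of 3n+1 Q's, followed by 3n-2 I's, followed by 4n U's (n = 1, 2, …).
For the next term, n = 5, so the run lengths are 16, 13, 20.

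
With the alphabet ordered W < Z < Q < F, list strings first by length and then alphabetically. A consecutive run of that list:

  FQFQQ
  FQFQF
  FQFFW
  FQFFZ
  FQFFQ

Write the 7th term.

FFWWW

Continuing the enumeration 2 steps past FQFFQ: FQFFQ → FQFFF → (answer).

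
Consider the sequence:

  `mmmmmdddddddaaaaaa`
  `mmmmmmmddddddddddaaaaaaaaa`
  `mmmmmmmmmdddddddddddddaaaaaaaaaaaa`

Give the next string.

Each string has the form m^{2n+1} d^{3n+1} a^{3n}, where the shown terms are n = 2, 3, 4.
For the next term, n = 5, so the run lengths are 11, 16, 15.

mmmmmmmmmmmddddddddddddddddaaaaaaaaaaaaaaa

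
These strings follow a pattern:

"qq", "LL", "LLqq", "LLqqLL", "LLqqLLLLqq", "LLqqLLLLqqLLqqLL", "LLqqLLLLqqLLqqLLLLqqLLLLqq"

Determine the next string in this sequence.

This is a Fibonacci-style word recurrence s(k) = s(k−1)·s(k−2): e.g. LL·qq = LLqq.
So term 8 is LLqqLLLLqqLLqqLLLLqqLLLLqq·LLqqLLLLqqLLqqLL.

LLqqLLLLqqLLqqLLLLqqLLLLqqLLqqLLLLqqLLqqLL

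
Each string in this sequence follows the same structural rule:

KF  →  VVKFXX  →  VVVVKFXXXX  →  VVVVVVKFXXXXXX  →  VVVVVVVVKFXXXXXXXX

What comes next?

Each term wraps the previous one in VV on the left and XX on the right.
Applying this once more to VVVVVVVVKFXXXXXXXX:

VVVVVVVVVVKFXXXXXXXXXX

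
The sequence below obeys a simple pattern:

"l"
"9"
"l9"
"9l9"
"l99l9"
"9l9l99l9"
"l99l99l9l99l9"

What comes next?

This is a Fibonacci-style word recurrence s(k) = s(k−2)·s(k−1): e.g. l·9 = l9.
Continuing: 9l9l99l9 · l99l99l9l99l9 gives term 8.

9l9l99l9l99l99l9l99l9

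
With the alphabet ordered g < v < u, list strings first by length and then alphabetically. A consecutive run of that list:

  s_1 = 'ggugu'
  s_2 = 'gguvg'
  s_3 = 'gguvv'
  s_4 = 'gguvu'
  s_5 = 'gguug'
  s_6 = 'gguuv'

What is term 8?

gvggg

Advancing 2 positions from gguuv through gguuv → gguuu reaches term 8.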